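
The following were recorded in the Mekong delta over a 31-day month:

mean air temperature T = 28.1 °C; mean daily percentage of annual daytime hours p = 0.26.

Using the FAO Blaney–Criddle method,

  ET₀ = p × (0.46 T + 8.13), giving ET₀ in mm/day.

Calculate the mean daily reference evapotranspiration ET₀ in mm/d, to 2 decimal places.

5.47 mm/d

ET₀ = 0.26 × (0.46 × 28.1 + 8.13) = 0.26 × 21.056 = 5.4746 mm/d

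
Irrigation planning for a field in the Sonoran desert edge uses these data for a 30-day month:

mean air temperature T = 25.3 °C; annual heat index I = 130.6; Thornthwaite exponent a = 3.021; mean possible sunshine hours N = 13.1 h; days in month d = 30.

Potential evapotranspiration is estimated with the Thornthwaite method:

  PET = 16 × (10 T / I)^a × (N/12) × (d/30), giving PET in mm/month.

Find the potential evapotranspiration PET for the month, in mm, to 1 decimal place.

10T/I = 10 × 25.3 / 130.6 = 1.9372
(10T/I)^a = 1.9372^3.021 = 7.3715
Uncorrected PET = 16 × 7.3715 = 117.944 mm
Correction = (N/12)(d/30) = (13.1/12)(30/30) = 1.0917
PET = 117.944 × 1.0917 = 128.759 mm/month

128.8 mm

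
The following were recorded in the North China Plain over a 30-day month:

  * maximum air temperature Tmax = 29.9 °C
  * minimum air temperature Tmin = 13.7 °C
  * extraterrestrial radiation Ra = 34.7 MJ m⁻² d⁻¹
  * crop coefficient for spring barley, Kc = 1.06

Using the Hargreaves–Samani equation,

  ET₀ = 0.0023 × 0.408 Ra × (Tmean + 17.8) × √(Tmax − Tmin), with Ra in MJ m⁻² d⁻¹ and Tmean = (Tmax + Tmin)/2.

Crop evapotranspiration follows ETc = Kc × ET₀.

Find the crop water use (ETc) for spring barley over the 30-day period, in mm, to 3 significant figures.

Tmean = (29.9 + 13.7)/2 = 21.80 °C
0.408 Ra = 0.408 × 34.7 = 14.1576 mm/d equivalent
ET₀ = 0.0023 × 14.1576 × (21.80 + 17.8) × √16.2 = 0.0023 × 14.1576 × 39.60 × 4.0249 = 5.1900 mm/d
ETc = Kc × ET₀ = 1.06 × 5.1900 = 5.5014 mm/d
Over 30 days: 5.5014 × 30 = 165.042 mm

165 mm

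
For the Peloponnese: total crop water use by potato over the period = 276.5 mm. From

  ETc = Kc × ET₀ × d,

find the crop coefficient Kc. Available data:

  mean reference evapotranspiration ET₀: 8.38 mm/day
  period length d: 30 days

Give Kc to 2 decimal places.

ETc = Kc × ET₀ × d  ⇒  Kc = ETc / (ET₀ × d)
Kc = 276.5 / (8.38 × 30) = 276.5 / 251.40 = 1.0998

1.10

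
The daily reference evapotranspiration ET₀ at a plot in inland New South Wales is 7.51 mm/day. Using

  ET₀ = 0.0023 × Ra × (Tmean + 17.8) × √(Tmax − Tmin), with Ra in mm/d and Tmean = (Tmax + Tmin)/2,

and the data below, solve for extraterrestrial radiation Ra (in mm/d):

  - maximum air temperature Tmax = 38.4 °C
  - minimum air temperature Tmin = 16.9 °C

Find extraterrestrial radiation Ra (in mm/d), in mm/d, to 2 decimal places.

Tmean = 27.65 °C; √ΔT = 4.6368
Ra = ET₀ / [0.0023 × (Tmean+17.8) × √ΔT] = 7.51 / (0.0023 × 45.45 × 4.6368) = 15.494 mm/d

15.49 mm/d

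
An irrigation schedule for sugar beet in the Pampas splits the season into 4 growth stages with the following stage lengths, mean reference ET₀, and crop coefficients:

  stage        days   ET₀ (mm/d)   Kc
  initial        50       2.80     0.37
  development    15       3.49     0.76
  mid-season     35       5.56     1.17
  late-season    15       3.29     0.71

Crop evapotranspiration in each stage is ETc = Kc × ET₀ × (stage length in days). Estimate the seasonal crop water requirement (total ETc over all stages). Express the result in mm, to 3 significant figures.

initial: 0.37 × 2.80 × 50 = 51.80 mm
development: 0.76 × 3.49 × 15 = 39.79 mm
mid-season: 1.17 × 5.56 × 35 = 227.68 mm
late-season: 0.71 × 3.29 × 15 = 35.04 mm
Seasonal total = 354.31 mm

354 mm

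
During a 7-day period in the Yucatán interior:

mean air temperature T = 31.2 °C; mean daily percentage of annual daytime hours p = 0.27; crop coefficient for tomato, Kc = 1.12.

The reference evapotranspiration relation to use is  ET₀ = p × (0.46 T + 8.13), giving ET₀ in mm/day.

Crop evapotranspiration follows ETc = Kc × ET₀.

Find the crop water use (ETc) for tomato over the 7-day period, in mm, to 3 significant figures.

ET₀ = 0.27 × (0.46 × 31.2 + 8.13) = 0.27 × 22.482 = 6.0701 mm/d
ETc = Kc × ET₀ = 1.12 × 6.0701 = 6.7985 mm/d
Over 7 days: 6.7985 × 7 = 47.590 mm

47.6 mm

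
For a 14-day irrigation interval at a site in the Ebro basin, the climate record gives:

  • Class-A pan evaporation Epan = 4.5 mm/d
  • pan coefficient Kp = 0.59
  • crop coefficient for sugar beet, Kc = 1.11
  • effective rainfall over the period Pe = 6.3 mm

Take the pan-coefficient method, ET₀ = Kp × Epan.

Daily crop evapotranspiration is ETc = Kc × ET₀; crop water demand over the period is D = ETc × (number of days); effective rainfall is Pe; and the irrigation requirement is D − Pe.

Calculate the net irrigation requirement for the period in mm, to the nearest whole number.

35 mm

ET₀ = 0.59 × 4.5 = 2.6550 mm/d
ETc = Kc × ET₀ = 1.11 × 2.6550 = 2.9471 mm/d
Crop demand D = ETc × 14 d = 2.9471 × 14 = 41.259 mm
D − Pe = 41.259 − 6.3 = 34.959 mm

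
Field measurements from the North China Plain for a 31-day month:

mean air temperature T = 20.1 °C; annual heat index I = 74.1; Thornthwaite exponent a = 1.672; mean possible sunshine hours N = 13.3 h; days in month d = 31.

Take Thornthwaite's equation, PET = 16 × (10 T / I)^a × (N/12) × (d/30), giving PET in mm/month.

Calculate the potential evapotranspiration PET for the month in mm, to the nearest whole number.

97 mm

10T/I = 10 × 20.1 / 74.1 = 2.7126
(10T/I)^a = 2.7126^1.672 = 5.3042
Uncorrected PET = 16 × 5.3042 = 84.867 mm
Correction = (N/12)(d/30) = (13.3/12)(31/30) = 1.1453
PET = 84.867 × 1.1453 = 97.198 mm/month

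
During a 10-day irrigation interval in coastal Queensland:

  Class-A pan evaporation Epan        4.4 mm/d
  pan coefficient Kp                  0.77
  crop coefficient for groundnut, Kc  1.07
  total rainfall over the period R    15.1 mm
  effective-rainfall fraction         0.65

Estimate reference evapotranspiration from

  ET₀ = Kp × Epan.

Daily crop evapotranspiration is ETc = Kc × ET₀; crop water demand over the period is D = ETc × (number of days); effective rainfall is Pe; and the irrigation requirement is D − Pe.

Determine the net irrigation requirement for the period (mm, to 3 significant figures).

26.4 mm

ET₀ = 0.77 × 4.4 = 3.3880 mm/d
ETc = Kc × ET₀ = 1.07 × 3.3880 = 3.6252 mm/d
Crop demand D = ETc × 10 d = 3.6252 × 10 = 36.252 mm
Pe = 0.65 × 15.1 = 9.815 mm
D − Pe = 36.252 − 9.815 = 26.437 mm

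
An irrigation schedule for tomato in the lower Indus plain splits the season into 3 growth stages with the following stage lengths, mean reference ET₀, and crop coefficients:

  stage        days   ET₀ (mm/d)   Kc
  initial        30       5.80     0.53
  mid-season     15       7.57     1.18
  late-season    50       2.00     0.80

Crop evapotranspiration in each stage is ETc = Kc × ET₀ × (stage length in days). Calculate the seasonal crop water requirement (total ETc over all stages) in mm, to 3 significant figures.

306 mm

initial: 0.53 × 5.80 × 30 = 92.22 mm
mid-season: 1.18 × 7.57 × 15 = 133.99 mm
late-season: 0.80 × 2.00 × 50 = 80.00 mm
Seasonal total = 306.21 mm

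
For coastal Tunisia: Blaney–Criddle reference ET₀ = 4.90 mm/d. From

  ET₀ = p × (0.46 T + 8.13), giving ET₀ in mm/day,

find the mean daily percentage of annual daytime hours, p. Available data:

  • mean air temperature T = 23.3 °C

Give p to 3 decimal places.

p = ET₀ / (0.46 T + 8.13) = 4.90 / (0.46 × 23.3 + 8.13) = 4.90 / 18.848 = 0.2600

0.260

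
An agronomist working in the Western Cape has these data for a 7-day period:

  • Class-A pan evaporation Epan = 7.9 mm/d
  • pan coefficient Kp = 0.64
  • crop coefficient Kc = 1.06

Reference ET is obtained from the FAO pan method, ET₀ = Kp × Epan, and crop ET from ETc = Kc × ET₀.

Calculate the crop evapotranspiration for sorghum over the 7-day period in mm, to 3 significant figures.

ET₀ = 0.64 × 7.9 = 5.0560 mm/d
ETc = Kc × ET₀ = 1.06 × 5.0560 = 5.3594 mm/d
Over 7 days: 5.3594 × 7 = 37.516 mm

37.5 mm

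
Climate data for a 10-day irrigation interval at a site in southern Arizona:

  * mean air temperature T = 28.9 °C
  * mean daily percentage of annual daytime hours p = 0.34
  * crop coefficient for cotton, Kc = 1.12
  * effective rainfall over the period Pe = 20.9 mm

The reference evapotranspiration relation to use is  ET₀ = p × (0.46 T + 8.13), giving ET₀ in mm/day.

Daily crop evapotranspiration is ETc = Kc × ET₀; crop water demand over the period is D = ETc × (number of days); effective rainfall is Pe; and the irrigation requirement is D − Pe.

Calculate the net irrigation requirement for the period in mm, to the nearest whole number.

ET₀ = 0.34 × (0.46 × 28.9 + 8.13) = 0.34 × 21.424 = 7.2842 mm/d
ETc = Kc × ET₀ = 1.12 × 7.2842 = 8.1583 mm/d
Crop demand D = ETc × 10 d = 8.1583 × 10 = 81.583 mm
D − Pe = 81.583 − 20.9 = 60.683 mm

61 mm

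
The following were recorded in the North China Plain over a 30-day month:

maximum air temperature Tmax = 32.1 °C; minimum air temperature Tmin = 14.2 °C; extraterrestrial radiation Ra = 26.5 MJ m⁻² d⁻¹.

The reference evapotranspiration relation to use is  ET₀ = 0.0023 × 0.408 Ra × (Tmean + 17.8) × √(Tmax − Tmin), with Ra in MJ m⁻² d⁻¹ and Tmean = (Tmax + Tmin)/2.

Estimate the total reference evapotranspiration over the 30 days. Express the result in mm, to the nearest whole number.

129 mm

Tmean = (32.1 + 14.2)/2 = 23.15 °C
0.408 Ra = 0.408 × 26.5 = 10.8120 mm/d equivalent
ET₀ = 0.0023 × 10.8120 × (23.15 + 17.8) × √17.9 = 0.0023 × 10.8120 × 40.95 × 4.2308 = 4.3083 mm/d
Over 30 days: 4.3083 × 30 = 129.249 mm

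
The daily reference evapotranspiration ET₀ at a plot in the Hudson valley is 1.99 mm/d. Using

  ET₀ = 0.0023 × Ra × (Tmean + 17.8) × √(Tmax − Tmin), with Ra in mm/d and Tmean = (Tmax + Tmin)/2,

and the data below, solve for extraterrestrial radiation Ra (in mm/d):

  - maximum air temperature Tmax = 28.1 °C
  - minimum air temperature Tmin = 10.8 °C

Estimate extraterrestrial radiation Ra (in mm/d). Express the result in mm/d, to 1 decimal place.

5.6 mm/d

Tmean = 19.45 °C; √ΔT = 4.1593
Ra = ET₀ / [0.0023 × (Tmean+17.8) × √ΔT] = 1.99 / (0.0023 × 37.25 × 4.1593) = 5.584 mm/d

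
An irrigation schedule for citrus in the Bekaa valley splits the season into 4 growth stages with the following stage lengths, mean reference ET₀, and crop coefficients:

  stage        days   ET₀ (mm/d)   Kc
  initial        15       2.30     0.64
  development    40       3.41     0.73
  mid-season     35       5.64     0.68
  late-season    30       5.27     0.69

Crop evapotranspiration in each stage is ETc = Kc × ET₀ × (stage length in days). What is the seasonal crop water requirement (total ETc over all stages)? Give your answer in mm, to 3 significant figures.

initial: 0.64 × 2.30 × 15 = 22.08 mm
development: 0.73 × 3.41 × 40 = 99.57 mm
mid-season: 0.68 × 5.64 × 35 = 134.23 mm
late-season: 0.69 × 5.27 × 30 = 109.09 mm
Seasonal total = 364.97 mm

365 mm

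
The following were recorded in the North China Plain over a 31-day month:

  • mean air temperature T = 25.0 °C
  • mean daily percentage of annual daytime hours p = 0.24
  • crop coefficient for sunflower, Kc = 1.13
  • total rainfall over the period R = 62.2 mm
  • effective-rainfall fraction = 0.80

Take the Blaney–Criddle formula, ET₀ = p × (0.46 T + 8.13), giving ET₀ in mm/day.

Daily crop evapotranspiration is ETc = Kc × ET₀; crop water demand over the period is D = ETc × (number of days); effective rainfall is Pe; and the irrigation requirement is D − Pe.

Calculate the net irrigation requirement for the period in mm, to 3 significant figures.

ET₀ = 0.24 × (0.46 × 25.0 + 8.13) = 0.24 × 19.630 = 4.7112 mm/d
ETc = Kc × ET₀ = 1.13 × 4.7112 = 5.3237 mm/d
Crop demand D = ETc × 31 d = 5.3237 × 31 = 165.035 mm
Pe = 0.80 × 62.2 = 49.760 mm
D − Pe = 165.035 − 49.760 = 115.275 mm

115 mm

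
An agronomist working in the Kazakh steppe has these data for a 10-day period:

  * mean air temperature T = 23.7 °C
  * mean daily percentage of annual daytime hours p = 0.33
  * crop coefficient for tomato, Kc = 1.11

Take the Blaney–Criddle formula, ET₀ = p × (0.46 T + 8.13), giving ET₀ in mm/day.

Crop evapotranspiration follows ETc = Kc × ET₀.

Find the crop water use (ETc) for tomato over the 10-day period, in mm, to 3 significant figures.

ET₀ = 0.33 × (0.46 × 23.7 + 8.13) = 0.33 × 19.032 = 6.2806 mm/d
ETc = Kc × ET₀ = 1.11 × 6.2806 = 6.9715 mm/d
Over 10 days: 6.9715 × 10 = 69.715 mm

69.7 mm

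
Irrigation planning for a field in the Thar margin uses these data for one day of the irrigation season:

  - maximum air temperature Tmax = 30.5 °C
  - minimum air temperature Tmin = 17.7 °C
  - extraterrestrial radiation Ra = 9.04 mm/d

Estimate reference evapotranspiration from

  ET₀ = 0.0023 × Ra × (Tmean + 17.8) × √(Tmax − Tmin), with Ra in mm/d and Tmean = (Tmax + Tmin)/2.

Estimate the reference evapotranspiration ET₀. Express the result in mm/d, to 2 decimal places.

Tmean = (30.5 + 17.7)/2 = 24.10 °C
ET₀ = 0.0023 × 9.04 × (24.10 + 17.8) × √12.8 = 0.0023 × 9.04 × 41.90 × 3.5777 = 3.1168 mm/d

3.12 mm/d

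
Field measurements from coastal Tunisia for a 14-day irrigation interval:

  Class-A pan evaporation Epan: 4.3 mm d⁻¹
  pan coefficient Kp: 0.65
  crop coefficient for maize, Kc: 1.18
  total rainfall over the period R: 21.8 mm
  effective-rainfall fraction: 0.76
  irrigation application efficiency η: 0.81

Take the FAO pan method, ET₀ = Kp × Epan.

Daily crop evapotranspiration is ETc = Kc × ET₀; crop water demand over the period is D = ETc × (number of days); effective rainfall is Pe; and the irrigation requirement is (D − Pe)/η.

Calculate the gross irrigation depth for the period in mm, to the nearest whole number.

37 mm

ET₀ = 0.65 × 4.3 = 2.7950 mm/d
ETc = Kc × ET₀ = 1.18 × 2.7950 = 3.2981 mm/d
Crop demand D = ETc × 14 d = 3.2981 × 14 = 46.173 mm
Pe = 0.76 × 21.8 = 16.568 mm
D − Pe = 46.173 − 16.568 = 29.605 mm
Gross irrigation = 29.605 / 0.81 = 36.549 mm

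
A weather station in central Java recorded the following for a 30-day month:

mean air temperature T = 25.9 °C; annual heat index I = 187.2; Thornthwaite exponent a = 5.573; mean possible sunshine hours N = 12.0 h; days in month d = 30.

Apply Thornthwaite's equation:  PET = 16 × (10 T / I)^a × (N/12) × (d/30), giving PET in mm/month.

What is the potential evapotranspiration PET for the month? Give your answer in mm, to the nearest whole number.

98 mm

10T/I = 10 × 25.9 / 187.2 = 1.3835
(10T/I)^a = 1.3835^5.573 = 6.1049
Uncorrected PET = 16 × 6.1049 = 97.678 mm
Correction = (N/12)(d/30) = (12.0/12)(30/30) = 1.0000
PET = 97.678 × 1.0000 = 97.678 mm/month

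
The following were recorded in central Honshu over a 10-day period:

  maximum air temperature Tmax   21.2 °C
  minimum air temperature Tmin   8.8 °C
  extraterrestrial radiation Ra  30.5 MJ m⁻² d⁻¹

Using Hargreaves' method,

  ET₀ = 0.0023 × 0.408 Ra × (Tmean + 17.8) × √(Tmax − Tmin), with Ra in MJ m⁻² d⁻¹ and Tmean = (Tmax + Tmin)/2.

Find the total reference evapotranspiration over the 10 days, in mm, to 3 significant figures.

Tmean = (21.2 + 8.8)/2 = 15.00 °C
0.408 Ra = 0.408 × 30.5 = 12.4440 mm/d equivalent
ET₀ = 0.0023 × 12.4440 × (15.00 + 17.8) × √12.4 = 0.0023 × 12.4440 × 32.80 × 3.5214 = 3.3058 mm/d
Over 10 days: 3.3058 × 10 = 33.058 mm

33.1 mm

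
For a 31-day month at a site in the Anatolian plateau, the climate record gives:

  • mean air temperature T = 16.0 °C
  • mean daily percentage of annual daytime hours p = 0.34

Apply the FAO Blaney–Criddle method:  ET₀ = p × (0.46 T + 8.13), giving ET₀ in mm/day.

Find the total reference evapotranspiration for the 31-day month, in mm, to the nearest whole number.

163 mm

ET₀ = 0.34 × (0.46 × 16.0 + 8.13) = 0.34 × 15.490 = 5.2666 mm/d
Monthly total = 5.2666 × 31 = 163.265 mm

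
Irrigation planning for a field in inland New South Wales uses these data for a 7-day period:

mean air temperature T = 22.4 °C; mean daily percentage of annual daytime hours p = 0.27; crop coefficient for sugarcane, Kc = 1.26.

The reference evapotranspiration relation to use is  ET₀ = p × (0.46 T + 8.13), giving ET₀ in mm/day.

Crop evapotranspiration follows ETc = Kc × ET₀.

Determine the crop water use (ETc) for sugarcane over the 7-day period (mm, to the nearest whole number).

44 mm

ET₀ = 0.27 × (0.46 × 22.4 + 8.13) = 0.27 × 18.434 = 4.9772 mm/d
ETc = Kc × ET₀ = 1.26 × 4.9772 = 6.2713 mm/d
Over 7 days: 6.2713 × 7 = 43.899 mm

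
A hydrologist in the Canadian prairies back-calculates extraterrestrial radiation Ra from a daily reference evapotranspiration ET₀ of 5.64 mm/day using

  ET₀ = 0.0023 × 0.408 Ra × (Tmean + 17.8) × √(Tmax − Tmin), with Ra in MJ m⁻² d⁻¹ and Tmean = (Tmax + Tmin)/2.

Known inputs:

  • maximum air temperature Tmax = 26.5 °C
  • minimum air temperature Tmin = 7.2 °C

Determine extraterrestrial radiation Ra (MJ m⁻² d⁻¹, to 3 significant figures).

39.5 MJ m⁻² d⁻¹

Tmean = (26.5+7.2)/2 = 16.85 °C; ΔT = 19.3
Ra = ET₀ / [0.0023 × 0.408 × (Tmean+17.8) × √ΔT]
   = 5.64 / (0.0023 × 0.408 × 34.65 × 4.3932) = 39.483 MJ m⁻² d⁻¹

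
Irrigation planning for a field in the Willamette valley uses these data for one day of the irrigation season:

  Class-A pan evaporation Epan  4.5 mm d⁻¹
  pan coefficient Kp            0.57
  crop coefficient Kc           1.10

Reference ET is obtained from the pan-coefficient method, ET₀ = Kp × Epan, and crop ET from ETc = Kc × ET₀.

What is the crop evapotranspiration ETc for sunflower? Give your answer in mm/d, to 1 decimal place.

ET₀ = 0.57 × 4.5 = 2.5650 mm/d
ETc = Kc × ET₀ = 1.10 × 2.5650 = 2.8215 mm/d

2.8 mm/d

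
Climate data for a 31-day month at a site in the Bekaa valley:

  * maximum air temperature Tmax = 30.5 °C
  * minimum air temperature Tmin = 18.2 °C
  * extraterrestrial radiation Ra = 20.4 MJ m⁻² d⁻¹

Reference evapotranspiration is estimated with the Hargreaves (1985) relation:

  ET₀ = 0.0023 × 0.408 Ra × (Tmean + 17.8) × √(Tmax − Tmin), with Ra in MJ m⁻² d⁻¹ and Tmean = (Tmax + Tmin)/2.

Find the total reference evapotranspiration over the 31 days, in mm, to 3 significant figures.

Tmean = (30.5 + 18.2)/2 = 24.35 °C
0.408 Ra = 0.408 × 20.4 = 8.3232 mm/d equivalent
ET₀ = 0.0023 × 8.3232 × (24.35 + 17.8) × √12.3 = 0.0023 × 8.3232 × 42.15 × 3.5071 = 2.8299 mm/d
Over 31 days: 2.8299 × 31 = 87.727 mm

87.7 mm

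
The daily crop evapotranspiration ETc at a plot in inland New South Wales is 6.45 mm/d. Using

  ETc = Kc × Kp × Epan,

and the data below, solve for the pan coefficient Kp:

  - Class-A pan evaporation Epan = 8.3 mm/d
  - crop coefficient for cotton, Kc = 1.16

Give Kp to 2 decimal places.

ETc = Kc × Kp × Epan  ⇒  Kp = ETc / (Kc × Epan)
Kp = 6.45 / (1.16 × 8.3) = 6.45 / 9.628 = 0.6699

0.67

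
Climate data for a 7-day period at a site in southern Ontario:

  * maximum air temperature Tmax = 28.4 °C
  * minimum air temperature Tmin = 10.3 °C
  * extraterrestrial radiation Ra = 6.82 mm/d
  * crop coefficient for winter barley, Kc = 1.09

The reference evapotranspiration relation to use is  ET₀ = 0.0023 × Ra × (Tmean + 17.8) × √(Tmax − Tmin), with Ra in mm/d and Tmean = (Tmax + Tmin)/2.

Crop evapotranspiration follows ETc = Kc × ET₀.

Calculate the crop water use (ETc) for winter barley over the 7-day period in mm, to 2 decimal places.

Tmean = (28.4 + 10.3)/2 = 19.35 °C
ET₀ = 0.0023 × 6.82 × (19.35 + 17.8) × √18.1 = 0.0023 × 6.82 × 37.15 × 4.2544 = 2.4792 mm/d
ETc = Kc × ET₀ = 1.09 × 2.4792 = 2.7023 mm/d
Over 7 days: 2.7023 × 7 = 18.916 mm

18.92 mm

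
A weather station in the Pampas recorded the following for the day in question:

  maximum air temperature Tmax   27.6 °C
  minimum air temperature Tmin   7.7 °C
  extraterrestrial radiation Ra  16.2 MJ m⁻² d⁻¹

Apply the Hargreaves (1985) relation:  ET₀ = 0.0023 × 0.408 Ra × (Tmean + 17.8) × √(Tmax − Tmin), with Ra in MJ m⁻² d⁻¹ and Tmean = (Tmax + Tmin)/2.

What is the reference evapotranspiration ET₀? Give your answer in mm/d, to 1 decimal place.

2.4 mm/d

Tmean = (27.6 + 7.7)/2 = 17.65 °C
0.408 Ra = 0.408 × 16.2 = 6.6096 mm/d equivalent
ET₀ = 0.0023 × 6.6096 × (17.65 + 17.8) × √19.9 = 0.0023 × 6.6096 × 35.45 × 4.4609 = 2.4040 mm/d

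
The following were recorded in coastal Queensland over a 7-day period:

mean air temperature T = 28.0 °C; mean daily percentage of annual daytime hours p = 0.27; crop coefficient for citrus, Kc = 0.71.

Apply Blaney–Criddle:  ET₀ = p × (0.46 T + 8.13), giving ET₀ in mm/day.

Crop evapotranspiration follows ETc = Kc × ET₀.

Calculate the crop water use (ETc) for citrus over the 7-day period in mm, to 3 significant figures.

28.2 mm

ET₀ = 0.27 × (0.46 × 28.0 + 8.13) = 0.27 × 21.010 = 5.6727 mm/d
ETc = Kc × ET₀ = 0.71 × 5.6727 = 4.0276 mm/d
Over 7 days: 4.0276 × 7 = 28.193 mm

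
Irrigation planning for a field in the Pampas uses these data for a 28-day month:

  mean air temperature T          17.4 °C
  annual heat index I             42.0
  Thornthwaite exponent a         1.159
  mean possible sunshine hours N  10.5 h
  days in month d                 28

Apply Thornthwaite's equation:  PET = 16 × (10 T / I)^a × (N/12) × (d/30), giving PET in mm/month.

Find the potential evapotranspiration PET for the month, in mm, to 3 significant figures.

10T/I = 10 × 17.4 / 42.0 = 4.1429
(10T/I)^a = 4.1429^1.159 = 5.1934
Uncorrected PET = 16 × 5.1934 = 83.094 mm
Correction = (N/12)(d/30) = (10.5/12)(28/30) = 0.8167
PET = 83.094 × 0.8167 = 67.863 mm/month

67.9 mm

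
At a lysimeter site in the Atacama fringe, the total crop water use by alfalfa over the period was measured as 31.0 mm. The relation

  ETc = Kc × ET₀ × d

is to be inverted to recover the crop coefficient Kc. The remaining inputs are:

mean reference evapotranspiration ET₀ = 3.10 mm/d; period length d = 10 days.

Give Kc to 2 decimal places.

ETc = Kc × ET₀ × d  ⇒  Kc = ETc / (ET₀ × d)
Kc = 31.0 / (3.10 × 10) = 31.0 / 31.00 = 1.0000

1.00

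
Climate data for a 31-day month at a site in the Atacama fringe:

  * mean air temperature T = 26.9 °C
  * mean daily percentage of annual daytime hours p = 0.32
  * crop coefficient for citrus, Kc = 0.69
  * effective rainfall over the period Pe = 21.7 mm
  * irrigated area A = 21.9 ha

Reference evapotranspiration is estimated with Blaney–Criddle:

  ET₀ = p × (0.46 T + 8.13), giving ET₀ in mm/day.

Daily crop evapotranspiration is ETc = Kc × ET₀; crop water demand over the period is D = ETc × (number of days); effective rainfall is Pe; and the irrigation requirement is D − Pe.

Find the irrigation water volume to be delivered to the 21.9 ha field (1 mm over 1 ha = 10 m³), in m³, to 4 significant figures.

ET₀ = 0.32 × (0.46 × 26.9 + 8.13) = 0.32 × 20.504 = 6.5613 mm/d
ETc = Kc × ET₀ = 0.69 × 6.5613 = 4.5273 mm/d
Crop demand D = ETc × 31 d = 4.5273 × 31 = 140.346 mm
D − Pe = 140.346 − 21.7 = 118.646 mm
Volume = 118.646 mm × 21.9 ha × 10 = 25983.5 m³

25980 m³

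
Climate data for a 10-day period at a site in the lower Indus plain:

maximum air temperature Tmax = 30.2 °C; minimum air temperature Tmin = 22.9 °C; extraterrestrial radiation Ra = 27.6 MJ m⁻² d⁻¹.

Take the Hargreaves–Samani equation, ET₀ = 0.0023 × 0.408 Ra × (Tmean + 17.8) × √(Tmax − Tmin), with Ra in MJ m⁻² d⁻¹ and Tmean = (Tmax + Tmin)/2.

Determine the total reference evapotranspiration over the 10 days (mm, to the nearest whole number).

31 mm

Tmean = (30.2 + 22.9)/2 = 26.55 °C
0.408 Ra = 0.408 × 27.6 = 11.2608 mm/d equivalent
ET₀ = 0.0023 × 11.2608 × (26.55 + 17.8) × √7.3 = 0.0023 × 11.2608 × 44.35 × 2.7019 = 3.1036 mm/d
Over 10 days: 3.1036 × 10 = 31.036 mm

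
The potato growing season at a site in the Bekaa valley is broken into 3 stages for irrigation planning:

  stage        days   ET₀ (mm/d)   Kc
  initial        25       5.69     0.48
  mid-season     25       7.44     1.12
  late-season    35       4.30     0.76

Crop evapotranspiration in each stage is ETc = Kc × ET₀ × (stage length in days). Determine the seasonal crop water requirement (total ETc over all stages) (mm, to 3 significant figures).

initial: 0.48 × 5.69 × 25 = 68.28 mm
mid-season: 1.12 × 7.44 × 25 = 208.32 mm
late-season: 0.76 × 4.30 × 35 = 114.38 mm
Seasonal total = 390.98 mm

391 mm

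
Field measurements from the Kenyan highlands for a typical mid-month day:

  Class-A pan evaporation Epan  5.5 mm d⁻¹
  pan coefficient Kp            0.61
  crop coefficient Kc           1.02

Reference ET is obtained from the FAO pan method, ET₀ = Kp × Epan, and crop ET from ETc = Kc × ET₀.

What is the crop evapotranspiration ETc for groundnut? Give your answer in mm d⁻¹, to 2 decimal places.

ET₀ = 0.61 × 5.5 = 3.3550 mm/d
ETc = Kc × ET₀ = 1.02 × 3.3550 = 3.4221 mm/d

3.42 mm d⁻¹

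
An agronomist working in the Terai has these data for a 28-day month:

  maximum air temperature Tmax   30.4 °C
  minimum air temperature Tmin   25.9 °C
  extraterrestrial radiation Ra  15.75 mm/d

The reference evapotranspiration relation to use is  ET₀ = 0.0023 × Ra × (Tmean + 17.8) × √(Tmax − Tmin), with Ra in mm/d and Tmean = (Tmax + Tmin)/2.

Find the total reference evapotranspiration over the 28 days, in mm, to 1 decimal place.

Tmean = (30.4 + 25.9)/2 = 28.15 °C
ET₀ = 0.0023 × 15.75 × (28.15 + 17.8) × √4.5 = 0.0023 × 15.75 × 45.95 × 2.1213 = 3.5310 mm/d
Over 28 days: 3.5310 × 28 = 98.868 mm

98.9 mm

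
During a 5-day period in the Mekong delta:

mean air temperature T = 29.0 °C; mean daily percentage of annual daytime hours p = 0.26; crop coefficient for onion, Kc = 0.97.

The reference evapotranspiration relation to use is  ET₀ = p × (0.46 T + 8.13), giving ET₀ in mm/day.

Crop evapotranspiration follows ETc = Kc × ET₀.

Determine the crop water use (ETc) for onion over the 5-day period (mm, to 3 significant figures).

27.1 mm

ET₀ = 0.26 × (0.46 × 29.0 + 8.13) = 0.26 × 21.470 = 5.5822 mm/d
ETc = Kc × ET₀ = 0.97 × 5.5822 = 5.4147 mm/d
Over 5 days: 5.4147 × 5 = 27.074 mm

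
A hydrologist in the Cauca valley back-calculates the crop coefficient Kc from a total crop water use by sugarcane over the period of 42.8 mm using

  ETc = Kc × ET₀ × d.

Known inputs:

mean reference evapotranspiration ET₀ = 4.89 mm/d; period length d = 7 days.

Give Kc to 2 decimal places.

ETc = Kc × ET₀ × d  ⇒  Kc = ETc / (ET₀ × d)
Kc = 42.8 / (4.89 × 7) = 42.8 / 34.23 = 1.2504

1.25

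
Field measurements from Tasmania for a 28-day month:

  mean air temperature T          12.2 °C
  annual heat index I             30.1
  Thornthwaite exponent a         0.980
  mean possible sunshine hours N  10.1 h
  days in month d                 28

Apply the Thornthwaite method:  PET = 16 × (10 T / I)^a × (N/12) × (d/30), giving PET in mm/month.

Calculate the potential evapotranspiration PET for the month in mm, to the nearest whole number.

10T/I = 10 × 12.2 / 30.1 = 4.0532
(10T/I)^a = 4.0532^0.980 = 3.9413
Uncorrected PET = 16 × 3.9413 = 63.061 mm
Correction = (N/12)(d/30) = (10.1/12)(28/30) = 0.7856
PET = 63.061 × 0.7856 = 49.541 mm/month

50 mm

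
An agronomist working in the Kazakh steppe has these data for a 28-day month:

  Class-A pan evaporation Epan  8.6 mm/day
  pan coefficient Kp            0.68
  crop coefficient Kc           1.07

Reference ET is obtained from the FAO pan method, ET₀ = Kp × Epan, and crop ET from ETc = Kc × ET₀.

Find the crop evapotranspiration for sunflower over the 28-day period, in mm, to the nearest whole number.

ET₀ = 0.68 × 8.6 = 5.8480 mm/d
ETc = Kc × ET₀ = 1.07 × 5.8480 = 6.2574 mm/d
Over 28 days: 6.2574 × 28 = 175.207 mm

175 mm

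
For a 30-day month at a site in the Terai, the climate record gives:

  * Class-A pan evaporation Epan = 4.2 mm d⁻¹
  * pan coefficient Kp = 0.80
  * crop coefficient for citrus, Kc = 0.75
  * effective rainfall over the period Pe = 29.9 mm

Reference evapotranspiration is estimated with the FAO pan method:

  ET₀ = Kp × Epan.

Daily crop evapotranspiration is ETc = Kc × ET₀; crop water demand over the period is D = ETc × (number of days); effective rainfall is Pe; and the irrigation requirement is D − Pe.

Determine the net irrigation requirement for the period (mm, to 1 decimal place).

45.7 mm

ET₀ = 0.80 × 4.2 = 3.3600 mm/d
ETc = Kc × ET₀ = 0.75 × 3.3600 = 2.5200 mm/d
Crop demand D = ETc × 30 d = 2.5200 × 30 = 75.600 mm
D − Pe = 75.600 − 29.9 = 45.700 mm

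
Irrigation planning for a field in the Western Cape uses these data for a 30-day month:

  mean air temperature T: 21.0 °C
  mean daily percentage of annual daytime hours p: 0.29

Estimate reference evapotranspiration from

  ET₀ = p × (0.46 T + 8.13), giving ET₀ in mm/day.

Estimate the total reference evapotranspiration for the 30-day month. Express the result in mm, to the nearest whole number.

155 mm

ET₀ = 0.29 × (0.46 × 21.0 + 8.13) = 0.29 × 17.790 = 5.1591 mm/d
Monthly total = 5.1591 × 30 = 154.773 mm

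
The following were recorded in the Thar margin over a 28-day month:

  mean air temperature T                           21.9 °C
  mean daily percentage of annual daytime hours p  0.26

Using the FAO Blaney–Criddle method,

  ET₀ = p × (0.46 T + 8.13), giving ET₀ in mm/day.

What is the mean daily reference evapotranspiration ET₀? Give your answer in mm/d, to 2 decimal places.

4.73 mm/d

ET₀ = 0.26 × (0.46 × 21.9 + 8.13) = 0.26 × 18.204 = 4.7330 mm/d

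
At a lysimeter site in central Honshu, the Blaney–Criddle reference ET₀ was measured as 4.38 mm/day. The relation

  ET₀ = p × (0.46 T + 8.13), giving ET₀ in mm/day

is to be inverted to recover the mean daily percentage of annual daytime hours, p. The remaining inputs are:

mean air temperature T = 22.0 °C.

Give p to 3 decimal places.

p = ET₀ / (0.46 T + 8.13) = 4.38 / (0.46 × 22.0 + 8.13) = 4.38 / 18.250 = 0.2400

0.240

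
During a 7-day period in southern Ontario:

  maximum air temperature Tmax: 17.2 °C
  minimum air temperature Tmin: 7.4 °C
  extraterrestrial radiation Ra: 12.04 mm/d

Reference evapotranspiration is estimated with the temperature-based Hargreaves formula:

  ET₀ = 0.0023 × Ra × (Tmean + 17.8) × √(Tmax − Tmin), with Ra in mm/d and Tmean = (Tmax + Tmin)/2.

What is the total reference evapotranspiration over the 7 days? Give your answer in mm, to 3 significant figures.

18.3 mm

Tmean = (17.2 + 7.4)/2 = 12.30 °C
ET₀ = 0.0023 × 12.04 × (12.30 + 17.8) × √9.8 = 0.0023 × 12.04 × 30.10 × 3.1305 = 2.6094 mm/d
Over 7 days: 2.6094 × 7 = 18.266 mm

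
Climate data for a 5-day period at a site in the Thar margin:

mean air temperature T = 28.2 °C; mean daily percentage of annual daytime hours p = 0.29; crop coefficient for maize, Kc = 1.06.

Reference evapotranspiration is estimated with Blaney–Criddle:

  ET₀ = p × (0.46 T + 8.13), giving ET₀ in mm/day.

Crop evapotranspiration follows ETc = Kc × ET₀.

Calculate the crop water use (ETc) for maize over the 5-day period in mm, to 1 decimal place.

32.4 mm

ET₀ = 0.29 × (0.46 × 28.2 + 8.13) = 0.29 × 21.102 = 6.1196 mm/d
ETc = Kc × ET₀ = 1.06 × 6.1196 = 6.4868 mm/d
Over 5 days: 6.4868 × 5 = 32.434 mm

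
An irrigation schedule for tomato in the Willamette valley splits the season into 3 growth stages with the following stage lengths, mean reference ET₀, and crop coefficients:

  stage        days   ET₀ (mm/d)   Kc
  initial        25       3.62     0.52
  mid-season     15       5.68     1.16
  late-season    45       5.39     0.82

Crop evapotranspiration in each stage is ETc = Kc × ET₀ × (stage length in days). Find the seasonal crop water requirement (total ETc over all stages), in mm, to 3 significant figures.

345 mm

initial: 0.52 × 3.62 × 25 = 47.06 mm
mid-season: 1.16 × 5.68 × 15 = 98.83 mm
late-season: 0.82 × 5.39 × 45 = 198.89 mm
Seasonal total = 344.78 mm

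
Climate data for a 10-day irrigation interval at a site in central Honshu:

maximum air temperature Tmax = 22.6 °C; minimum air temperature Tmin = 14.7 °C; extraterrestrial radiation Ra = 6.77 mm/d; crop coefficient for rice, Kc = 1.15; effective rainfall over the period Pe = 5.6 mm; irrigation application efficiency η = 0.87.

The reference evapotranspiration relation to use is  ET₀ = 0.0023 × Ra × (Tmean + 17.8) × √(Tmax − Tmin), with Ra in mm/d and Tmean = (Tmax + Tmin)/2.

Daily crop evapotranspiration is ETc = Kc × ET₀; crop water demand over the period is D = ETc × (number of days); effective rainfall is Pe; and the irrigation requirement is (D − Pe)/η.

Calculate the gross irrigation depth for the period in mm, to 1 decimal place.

Tmean = (22.6 + 14.7)/2 = 18.65 °C
ET₀ = 0.0023 × 6.77 × (18.65 + 17.8) × √7.9 = 0.0023 × 6.77 × 36.45 × 2.8107 = 1.5952 mm/d
ETc = Kc × ET₀ = 1.15 × 1.5952 = 1.8345 mm/d
Crop demand D = ETc × 10 d = 1.8345 × 10 = 18.345 mm
D − Pe = 18.345 − 5.6 = 12.745 mm
Gross irrigation = 12.745 / 0.87 = 14.649 mm

14.6 mm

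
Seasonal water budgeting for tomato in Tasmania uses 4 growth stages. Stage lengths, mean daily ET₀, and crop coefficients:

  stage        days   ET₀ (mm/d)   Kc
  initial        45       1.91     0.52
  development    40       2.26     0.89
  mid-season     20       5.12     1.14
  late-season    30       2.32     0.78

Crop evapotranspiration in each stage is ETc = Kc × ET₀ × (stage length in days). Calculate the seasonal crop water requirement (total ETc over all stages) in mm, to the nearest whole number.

initial: 0.52 × 1.91 × 45 = 44.69 mm
development: 0.89 × 2.26 × 40 = 80.46 mm
mid-season: 1.14 × 5.12 × 20 = 116.74 mm
late-season: 0.78 × 2.32 × 30 = 54.29 mm
Seasonal total = 296.18 mm

296 mm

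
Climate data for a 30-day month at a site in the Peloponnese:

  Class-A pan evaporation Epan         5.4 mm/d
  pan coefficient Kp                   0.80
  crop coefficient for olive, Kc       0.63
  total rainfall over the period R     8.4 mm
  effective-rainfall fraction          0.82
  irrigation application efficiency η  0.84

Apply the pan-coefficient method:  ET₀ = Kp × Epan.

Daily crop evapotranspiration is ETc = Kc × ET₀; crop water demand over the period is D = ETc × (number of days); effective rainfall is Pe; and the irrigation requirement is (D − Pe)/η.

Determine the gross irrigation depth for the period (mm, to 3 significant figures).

89.0 mm

ET₀ = 0.80 × 5.4 = 4.3200 mm/d
ETc = Kc × ET₀ = 0.63 × 4.3200 = 2.7216 mm/d
Crop demand D = ETc × 30 d = 2.7216 × 30 = 81.648 mm
Pe = 0.82 × 8.4 = 6.888 mm
D − Pe = 81.648 − 6.888 = 74.760 mm
Gross irrigation = 74.760 / 0.84 = 89.000 mm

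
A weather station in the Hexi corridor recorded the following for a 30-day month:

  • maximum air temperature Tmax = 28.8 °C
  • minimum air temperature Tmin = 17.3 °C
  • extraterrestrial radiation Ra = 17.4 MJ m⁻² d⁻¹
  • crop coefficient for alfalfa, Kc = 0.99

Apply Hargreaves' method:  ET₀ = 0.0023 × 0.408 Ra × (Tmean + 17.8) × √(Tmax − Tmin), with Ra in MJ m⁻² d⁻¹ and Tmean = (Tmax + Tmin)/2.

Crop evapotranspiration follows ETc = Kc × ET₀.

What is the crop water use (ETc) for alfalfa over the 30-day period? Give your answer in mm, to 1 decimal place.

67.2 mm

Tmean = (28.8 + 17.3)/2 = 23.05 °C
0.408 Ra = 0.408 × 17.4 = 7.0992 mm/d equivalent
ET₀ = 0.0023 × 7.0992 × (23.05 + 17.8) × √11.5 = 0.0023 × 7.0992 × 40.85 × 3.3912 = 2.2619 mm/d
ETc = Kc × ET₀ = 0.99 × 2.2619 = 2.2393 mm/d
Over 30 days: 2.2393 × 30 = 67.179 mm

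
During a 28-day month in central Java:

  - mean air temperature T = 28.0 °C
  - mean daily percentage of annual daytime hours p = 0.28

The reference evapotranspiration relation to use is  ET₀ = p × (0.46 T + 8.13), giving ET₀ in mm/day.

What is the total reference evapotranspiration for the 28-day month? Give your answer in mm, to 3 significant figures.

165 mm

ET₀ = 0.28 × (0.46 × 28.0 + 8.13) = 0.28 × 21.010 = 5.8828 mm/d
Monthly total = 5.8828 × 28 = 164.718 mm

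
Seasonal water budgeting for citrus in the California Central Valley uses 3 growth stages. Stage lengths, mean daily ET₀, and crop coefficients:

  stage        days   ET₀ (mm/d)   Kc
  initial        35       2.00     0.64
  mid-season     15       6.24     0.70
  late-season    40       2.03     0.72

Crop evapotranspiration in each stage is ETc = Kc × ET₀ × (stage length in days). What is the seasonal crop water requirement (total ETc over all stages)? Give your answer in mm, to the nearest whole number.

169 mm

initial: 0.64 × 2.00 × 35 = 44.80 mm
mid-season: 0.70 × 6.24 × 15 = 65.52 mm
late-season: 0.72 × 2.03 × 40 = 58.46 mm
Seasonal total = 168.78 mm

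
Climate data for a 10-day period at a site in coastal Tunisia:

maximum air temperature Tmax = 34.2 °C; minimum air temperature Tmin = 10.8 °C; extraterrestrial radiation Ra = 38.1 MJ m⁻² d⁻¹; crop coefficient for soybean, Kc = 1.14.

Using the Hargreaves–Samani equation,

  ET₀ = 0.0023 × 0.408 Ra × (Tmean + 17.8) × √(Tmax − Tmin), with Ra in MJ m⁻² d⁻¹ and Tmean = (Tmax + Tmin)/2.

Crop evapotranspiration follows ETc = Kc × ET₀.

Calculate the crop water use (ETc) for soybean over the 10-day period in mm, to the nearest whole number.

Tmean = (34.2 + 10.8)/2 = 22.50 °C
0.408 Ra = 0.408 × 38.1 = 15.5448 mm/d equivalent
ET₀ = 0.0023 × 15.5448 × (22.50 + 17.8) × √23.4 = 0.0023 × 15.5448 × 40.30 × 4.8374 = 6.9700 mm/d
ETc = Kc × ET₀ = 1.14 × 6.9700 = 7.9458 mm/d
Over 10 days: 7.9458 × 10 = 79.458 mm

79 mm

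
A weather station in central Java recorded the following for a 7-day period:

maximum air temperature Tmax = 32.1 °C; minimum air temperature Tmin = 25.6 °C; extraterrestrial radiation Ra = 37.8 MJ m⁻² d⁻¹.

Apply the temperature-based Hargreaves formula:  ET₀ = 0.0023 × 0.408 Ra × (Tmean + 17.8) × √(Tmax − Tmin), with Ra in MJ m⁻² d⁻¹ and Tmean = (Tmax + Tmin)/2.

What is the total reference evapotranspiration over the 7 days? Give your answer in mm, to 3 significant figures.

Tmean = (32.1 + 25.6)/2 = 28.85 °C
0.408 Ra = 0.408 × 37.8 = 15.4224 mm/d equivalent
ET₀ = 0.0023 × 15.4224 × (28.85 + 17.8) × √6.5 = 0.0023 × 15.4224 × 46.65 × 2.5495 = 4.2188 mm/d
Over 7 days: 4.2188 × 7 = 29.532 mm

29.5 mm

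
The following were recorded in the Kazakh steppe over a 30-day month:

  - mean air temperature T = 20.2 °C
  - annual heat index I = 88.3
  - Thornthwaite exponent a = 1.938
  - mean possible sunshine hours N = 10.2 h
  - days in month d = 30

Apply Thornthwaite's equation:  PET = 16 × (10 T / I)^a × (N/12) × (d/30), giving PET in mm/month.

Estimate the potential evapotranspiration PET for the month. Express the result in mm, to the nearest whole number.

68 mm

10T/I = 10 × 20.2 / 88.3 = 2.2877
(10T/I)^a = 2.2877^1.938 = 4.9718
Uncorrected PET = 16 × 4.9718 = 79.549 mm
Correction = (N/12)(d/30) = (10.2/12)(30/30) = 0.8500
PET = 79.549 × 0.8500 = 67.617 mm/month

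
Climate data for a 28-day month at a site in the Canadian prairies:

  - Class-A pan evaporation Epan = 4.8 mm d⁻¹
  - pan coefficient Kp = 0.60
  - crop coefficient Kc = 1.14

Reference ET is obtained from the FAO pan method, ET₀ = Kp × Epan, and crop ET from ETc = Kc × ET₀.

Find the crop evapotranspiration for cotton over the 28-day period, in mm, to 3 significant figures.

ET₀ = 0.60 × 4.8 = 2.8800 mm/d
ETc = Kc × ET₀ = 1.14 × 2.8800 = 3.2832 mm/d
Over 28 days: 3.2832 × 28 = 91.930 mm

91.9 mm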